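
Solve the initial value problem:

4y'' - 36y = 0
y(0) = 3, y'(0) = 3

General solution: y = C₁e^(3x) + C₂e^(-3x)
Applying ICs: C₁ = 2, C₂ = 1
Particular solution: y = 2e^(3x) + e^(-3x)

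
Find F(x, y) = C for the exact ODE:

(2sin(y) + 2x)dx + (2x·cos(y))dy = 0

Verify exactness: ∂M/∂y = ∂N/∂x ✓
Find F(x,y) such that ∂F/∂x = M, ∂F/∂y = N
Solution: 2x·sin(y) + x² = C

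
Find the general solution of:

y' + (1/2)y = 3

Using integrating factor method:

General solution: y = 6 + Ce^(-x/2)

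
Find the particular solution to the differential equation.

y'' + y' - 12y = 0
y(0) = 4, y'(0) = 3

General solution: y = C₁e^(3x) + C₂e^(-4x)
Applying ICs: C₁ = 19/7, C₂ = 9/7
Particular solution: y = (19/7)e^(3x) + (9/7)e^(-4x)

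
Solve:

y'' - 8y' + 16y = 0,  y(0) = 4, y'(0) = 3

General solution: y = (C₁ + C₂x)e^(4x)
Repeated root r = 4
Applying ICs: C₁ = 4, C₂ = -13
Particular solution: y = (4 - 13x)e^(4x)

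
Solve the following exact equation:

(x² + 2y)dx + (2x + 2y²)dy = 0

Verify exactness: ∂M/∂y = ∂N/∂x ✓
Find F(x,y) such that ∂F/∂x = M, ∂F/∂y = N
Solution: x³/3 + 2xy + 2y³/3 = C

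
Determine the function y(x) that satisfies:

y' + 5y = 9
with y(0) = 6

General solution: y = 9/5 + Ce^(-5x)
Applying y(0) = 6: C = 6 - 9/5 = 21/5
Particular solution: y = 9/5 + (21/5)e^(-5x)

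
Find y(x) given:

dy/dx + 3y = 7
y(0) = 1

General solution: y = 7/3 + Ce^(-3x)
Applying y(0) = 1: C = 1 - 7/3 = -4/3
Particular solution: y = 7/3 - (4/3)e^(-3x)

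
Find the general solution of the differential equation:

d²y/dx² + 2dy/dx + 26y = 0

Characteristic equation: r² + 2r + 26 = 0
Roots: r = -1 ± 5i (complex conjugates)
General solution: y = e^(-x)(C₁cos(5x) + C₂sin(5x))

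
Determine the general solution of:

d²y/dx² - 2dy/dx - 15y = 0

Characteristic equation: r² - 2r - 15 = 0
Roots: r = 5, -3 (distinct real)
General solution: y = C₁e^(5x) + C₂e^(-3x)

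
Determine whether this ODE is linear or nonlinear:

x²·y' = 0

Linear (y and its derivatives appear to the first power only, no products of y terms)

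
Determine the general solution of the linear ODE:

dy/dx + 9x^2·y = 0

Using integrating factor method:

General solution: y = Ce^(-3x^3)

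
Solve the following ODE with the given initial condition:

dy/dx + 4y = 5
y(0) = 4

General solution: y = 5/4 + Ce^(-4x)
Applying y(0) = 4: C = 4 - 5/4 = 11/4
Particular solution: y = 5/4 + (11/4)e^(-4x)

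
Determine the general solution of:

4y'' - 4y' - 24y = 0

Characteristic equation: 4r² - 4r - 24 = 0
Divide by 4: r² - r - 6 = 0
Roots: r = 3, -2 (distinct real)
General solution: y = C₁e^(3x) + C₂e^(-2x)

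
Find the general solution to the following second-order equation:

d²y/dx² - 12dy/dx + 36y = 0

Characteristic equation: r² - 12r + 36 = 0
Factored: (r - 6)² = 0
Repeated root: r = 6
General solution: y = (C₁ + C₂x)e^(6x)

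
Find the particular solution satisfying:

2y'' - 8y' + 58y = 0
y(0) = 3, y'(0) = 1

General solution: y = e^(2x)(C₁cos(5x) + C₂sin(5x))
Complex roots r = 2 ± 5i
Applying ICs: C₁ = 3, C₂ = -1
Particular solution: y = e^(2x)(3cos(5x) - sin(5x))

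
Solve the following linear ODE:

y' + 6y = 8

Using integrating factor method:

General solution: y = 4/3 + Ce^(-6x)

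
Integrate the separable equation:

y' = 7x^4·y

Separating variables and integrating:
ln|y| = 7x^5/5 + C

General solution: y = Ce^(7x^5/5)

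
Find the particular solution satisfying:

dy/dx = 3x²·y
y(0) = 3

General solution: y = Ce^(x³)
Applying IC y(0) = 3:
Particular solution: y = 3e^(x³)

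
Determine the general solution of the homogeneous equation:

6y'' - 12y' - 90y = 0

Characteristic equation: 6r² - 12r - 90 = 0
Divide by 6: r² - 2r - 15 = 0
Roots: r = 5, -3 (distinct real)
General solution: y = C₁e^(5x) + C₂e^(-3x)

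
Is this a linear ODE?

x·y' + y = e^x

Yes. Linear (y and its derivatives appear to the first power only, no products of y terms)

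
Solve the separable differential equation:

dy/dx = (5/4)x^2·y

Separating variables and integrating:
ln|y| = 5x^3/12 + C

General solution: y = Ce^(5x^3/12)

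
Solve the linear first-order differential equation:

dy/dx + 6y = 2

Using integrating factor method:

General solution: y = 1/3 + Ce^(-6x)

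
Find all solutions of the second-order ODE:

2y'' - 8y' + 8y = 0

Characteristic equation: 2r² - 8r + 8 = 0
Divide by 2: r² - 4r + 4 = 0
Factored: (r - 2)² = 0
Repeated root: r = 2
General solution: y = (C₁ + C₂x)e^(2x)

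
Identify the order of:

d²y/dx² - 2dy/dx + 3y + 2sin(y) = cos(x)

The order is 2 (highest derivative is of order 2).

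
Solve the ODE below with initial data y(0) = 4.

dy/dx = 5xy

General solution: y = Ce^(5x²/2)
Applying IC y(0) = 4:
Particular solution: y = 4e^(5x²/2)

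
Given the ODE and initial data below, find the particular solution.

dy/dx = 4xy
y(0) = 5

General solution: y = Ce^(2x²)
Applying IC y(0) = 5:
Particular solution: y = 5e^(2x²)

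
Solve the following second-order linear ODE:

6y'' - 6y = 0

Characteristic equation: 6r² - 6 = 0
Divide by 6: r² - 1 = 0
Roots: r = 1, -1 (distinct real)
General solution: y = C₁e^x + C₂e^(-x)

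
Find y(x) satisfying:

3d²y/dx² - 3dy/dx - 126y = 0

Characteristic equation: 3r² - 3r - 126 = 0
Divide by 3: r² - r - 42 = 0
Roots: r = 7, -6 (distinct real)
General solution: y = C₁e^(7x) + C₂e^(-6x)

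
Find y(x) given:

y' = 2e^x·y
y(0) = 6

General solution: y = Ce^(2e^x)
Applying IC y(0) = 6:
Particular solution: y = 6e^(2(e^x - 1))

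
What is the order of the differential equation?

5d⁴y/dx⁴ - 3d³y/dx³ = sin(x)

The order is 4 (highest derivative is of order 4).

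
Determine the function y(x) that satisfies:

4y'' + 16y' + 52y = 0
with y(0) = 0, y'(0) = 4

General solution: y = e^(-2x)(C₁cos(3x) + C₂sin(3x))
Complex roots r = -2 ± 3i
Applying ICs: C₁ = 0, C₂ = 4/3
Particular solution: y = e^(-2x)((4/3)sin(3x))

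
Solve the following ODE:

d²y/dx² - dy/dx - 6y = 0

Characteristic equation: r² - r - 6 = 0
Roots: r = 3, -2 (distinct real)
General solution: y = C₁e^(3x) + C₂e^(-2x)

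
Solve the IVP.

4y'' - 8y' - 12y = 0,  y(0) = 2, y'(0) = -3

General solution: y = C₁e^(3x) + C₂e^(-x)
Applying ICs: C₁ = -1/4, C₂ = 9/4
Particular solution: y = -(1/4)e^(3x) + (9/4)e^(-x)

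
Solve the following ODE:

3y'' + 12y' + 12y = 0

Characteristic equation: 3r² + 12r + 12 = 0
Divide by 3: r² + 4r + 4 = 0
Factored: (r + 2)² = 0
Repeated root: r = -2
General solution: y = (C₁ + C₂x)e^(-2x)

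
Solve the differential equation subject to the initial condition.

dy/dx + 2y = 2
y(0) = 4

General solution: y = 1 + Ce^(-2x)
Applying y(0) = 4: C = 4 - 1 = 3
Particular solution: y = 1 + 3e^(-2x)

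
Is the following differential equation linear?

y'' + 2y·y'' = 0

No. Nonlinear (y·y'' term)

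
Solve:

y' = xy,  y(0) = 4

General solution: y = Ce^(x²/2)
Applying IC y(0) = 4:
Particular solution: y = 4e^(x²/2)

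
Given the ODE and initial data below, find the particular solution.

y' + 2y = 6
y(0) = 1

General solution: y = 3 + Ce^(-2x)
Applying y(0) = 1: C = 1 - 3 = -2
Particular solution: y = 3 - 2e^(-2x)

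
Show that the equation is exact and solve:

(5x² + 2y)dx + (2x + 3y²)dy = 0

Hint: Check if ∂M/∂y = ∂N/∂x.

Verify exactness: ∂M/∂y = ∂N/∂x ✓
Find F(x,y) such that ∂F/∂x = M, ∂F/∂y = N
Solution: 5x³/3 + 2xy + y³ = C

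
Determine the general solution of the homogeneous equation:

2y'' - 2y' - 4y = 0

Characteristic equation: 2r² - 2r - 4 = 0
Divide by 2: r² - r - 2 = 0
Roots: r = 2, -1 (distinct real)
General solution: y = C₁e^(2x) + C₂e^(-x)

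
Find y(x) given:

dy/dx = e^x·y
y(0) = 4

General solution: y = Ce^(e^x)
Applying IC y(0) = 4:
Particular solution: y = 4e^(e^x - 1)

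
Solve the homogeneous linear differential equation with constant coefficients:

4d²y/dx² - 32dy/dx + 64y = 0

Characteristic equation: 4r² - 32r + 64 = 0
Divide by 4: r² - 8r + 16 = 0
Factored: (r - 4)² = 0
Repeated root: r = 4
General solution: y = (C₁ + C₂x)e^(4x)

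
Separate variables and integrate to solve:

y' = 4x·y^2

Separating variables and integrating:
-1/y = 2x^2 + C

General solution: y^-1 = -2x^2 + C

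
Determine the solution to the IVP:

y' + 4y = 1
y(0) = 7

General solution: y = 1/4 + Ce^(-4x)
Applying y(0) = 7: C = 7 - 1/4 = 27/4
Particular solution: y = 1/4 + (27/4)e^(-4x)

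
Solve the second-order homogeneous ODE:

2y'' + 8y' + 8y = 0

Characteristic equation: 2r² + 8r + 8 = 0
Divide by 2: r² + 4r + 4 = 0
Factored: (r + 2)² = 0
Repeated root: r = -2
General solution: y = (C₁ + C₂x)e^(-2x)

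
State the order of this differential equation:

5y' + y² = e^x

The order is 1 (highest derivative is of order 1).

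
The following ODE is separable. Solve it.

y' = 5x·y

Separating variables and integrating:
ln|y| = 5x^2/2 + C

General solution: y = Ce^(5x^2/2)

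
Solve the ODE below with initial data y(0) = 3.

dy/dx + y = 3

General solution: y = 3 + Ce^(-x)
Applying y(0) = 3: C = 3 - 3 = 0
Particular solution: y = 3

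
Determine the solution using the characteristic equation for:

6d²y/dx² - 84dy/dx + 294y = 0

Characteristic equation: 6r² - 84r + 294 = 0
Divide by 6: r² - 14r + 49 = 0
Factored: (r - 7)² = 0
Repeated root: r = 7
General solution: y = (C₁ + C₂x)e^(7x)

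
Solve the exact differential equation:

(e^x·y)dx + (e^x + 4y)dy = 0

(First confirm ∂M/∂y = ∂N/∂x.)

Verify exactness: ∂M/∂y = ∂N/∂x ✓
Find F(x,y) such that ∂F/∂x = M, ∂F/∂y = N
Solution: e^x·y + 2y² = C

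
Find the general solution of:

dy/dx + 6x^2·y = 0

Using integrating factor method:

General solution: y = Ce^(-2x^3)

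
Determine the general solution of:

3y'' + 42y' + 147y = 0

Characteristic equation: 3r² + 42r + 147 = 0
Divide by 3: r² + 14r + 49 = 0
Factored: (r + 7)² = 0
Repeated root: r = -7
General solution: y = (C₁ + C₂x)e^(-7x)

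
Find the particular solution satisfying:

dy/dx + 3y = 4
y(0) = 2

General solution: y = 4/3 + Ce^(-3x)
Applying y(0) = 2: C = 2 - 4/3 = 2/3
Particular solution: y = 4/3 + (2/3)e^(-3x)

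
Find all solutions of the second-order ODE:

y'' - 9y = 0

Characteristic equation: r² - 9 = 0
Roots: r = 3, -3 (distinct real)
General solution: y = C₁e^(3x) + C₂e^(-3x)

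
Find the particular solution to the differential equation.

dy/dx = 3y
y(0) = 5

General solution: y = Ce^(3x)
Applying IC y(0) = 5:
Particular solution: y = 5e^(3x)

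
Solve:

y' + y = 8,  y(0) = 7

General solution: y = 8 + Ce^(-x)
Applying y(0) = 7: C = 7 - 8 = -1
Particular solution: y = 8 - e^(-x)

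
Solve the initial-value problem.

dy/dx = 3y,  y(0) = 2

General solution: y = Ce^(3x)
Applying IC y(0) = 2:
Particular solution: y = 2e^(3x)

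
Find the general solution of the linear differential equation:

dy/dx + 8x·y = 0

Using integrating factor method:

General solution: y = Ce^(-4x^2)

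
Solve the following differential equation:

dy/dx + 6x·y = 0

Using integrating factor method:

General solution: y = Ce^(-3x^2)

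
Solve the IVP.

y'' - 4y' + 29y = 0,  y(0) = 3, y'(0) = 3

General solution: y = e^(2x)(C₁cos(5x) + C₂sin(5x))
Complex roots r = 2 ± 5i
Applying ICs: C₁ = 3, C₂ = -3/5
Particular solution: y = e^(2x)(3cos(5x) - (3/5)sin(5x))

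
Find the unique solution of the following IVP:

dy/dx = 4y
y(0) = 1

General solution: y = Ce^(4x)
Applying IC y(0) = 1:
Particular solution: y = e^(4x)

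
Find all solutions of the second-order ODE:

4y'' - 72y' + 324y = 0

Characteristic equation: 4r² - 72r + 324 = 0
Divide by 4: r² - 18r + 81 = 0
Factored: (r - 9)² = 0
Repeated root: r = 9
General solution: y = (C₁ + C₂x)e^(9x)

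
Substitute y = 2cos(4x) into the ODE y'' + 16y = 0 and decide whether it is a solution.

Verification:
y'' = -32cos(4x)
y'' + 16y = 0 ✓

Yes, it is a solution.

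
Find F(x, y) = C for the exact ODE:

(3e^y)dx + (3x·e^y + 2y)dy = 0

Verify exactness: ∂M/∂y = ∂N/∂x ✓
Find F(x,y) such that ∂F/∂x = M, ∂F/∂y = N
Solution: 3x·e^y + y² = C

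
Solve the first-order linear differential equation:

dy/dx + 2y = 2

Using integrating factor method:

General solution: y = 1 + Ce^(-2x)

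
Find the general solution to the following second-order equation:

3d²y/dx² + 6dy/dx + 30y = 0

Characteristic equation: 3r² + 6r + 30 = 0
Divide by 3: r² + 2r + 10 = 0
Roots: r = -1 ± 3i (complex conjugates)
General solution: y = e^(-x)(C₁cos(3x) + C₂sin(3x))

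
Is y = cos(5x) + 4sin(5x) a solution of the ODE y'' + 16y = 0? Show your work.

Verification:
y'' = -25cos(5x) - 100sin(5x)
y'' + 16y ≠ 0 (frequency mismatch: got 25 instead of 16)

No, it is not a solution.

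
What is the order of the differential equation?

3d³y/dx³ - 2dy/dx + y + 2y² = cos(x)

The order is 3 (highest derivative is of order 3).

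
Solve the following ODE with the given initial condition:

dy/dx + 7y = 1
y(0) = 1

General solution: y = 1/7 + Ce^(-7x)
Applying y(0) = 1: C = 1 - 1/7 = 6/7
Particular solution: y = 1/7 + (6/7)e^(-7x)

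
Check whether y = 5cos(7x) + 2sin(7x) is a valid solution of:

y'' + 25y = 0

Verification:
y'' = -245cos(7x) - 98sin(7x)
y'' + 25y ≠ 0 (frequency mismatch: got 49 instead of 25)

No, it is not a solution.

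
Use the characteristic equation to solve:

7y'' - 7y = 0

Characteristic equation: 7r² - 7 = 0
Divide by 7: r² - 1 = 0
Roots: r = 1, -1 (distinct real)
General solution: y = C₁e^x + C₂e^(-x)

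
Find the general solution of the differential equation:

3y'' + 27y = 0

Characteristic equation: 3r² + 27 = 0
Divide by 3: r² + 9 = 0
Roots: r = ±3i (complex conjugates)
General solution: y = C₁cos(3x) + C₂sin(3x)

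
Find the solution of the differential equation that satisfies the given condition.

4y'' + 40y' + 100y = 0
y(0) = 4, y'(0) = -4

General solution: y = (C₁ + C₂x)e^(-5x)
Repeated root r = -5
Applying ICs: C₁ = 4, C₂ = 16
Particular solution: y = (4 + 16x)e^(-5x)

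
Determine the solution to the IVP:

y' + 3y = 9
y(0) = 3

General solution: y = 3 + Ce^(-3x)
Applying y(0) = 3: C = 3 - 3 = 0
Particular solution: y = 3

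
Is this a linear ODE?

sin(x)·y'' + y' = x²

Yes. Linear (y and its derivatives appear to the first power only, no products of y terms)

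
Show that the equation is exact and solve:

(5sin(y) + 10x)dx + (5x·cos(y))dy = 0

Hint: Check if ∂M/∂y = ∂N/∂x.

Verify exactness: ∂M/∂y = ∂N/∂x ✓
Find F(x,y) such that ∂F/∂x = M, ∂F/∂y = N
Solution: 5x·sin(y) + 5x² = C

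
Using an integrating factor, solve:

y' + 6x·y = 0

Using integrating factor method:

General solution: y = Ce^(-3x^2)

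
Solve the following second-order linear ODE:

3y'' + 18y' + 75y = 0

Characteristic equation: 3r² + 18r + 75 = 0
Divide by 3: r² + 6r + 25 = 0
Roots: r = -3 ± 4i (complex conjugates)
General solution: y = e^(-3x)(C₁cos(4x) + C₂sin(4x))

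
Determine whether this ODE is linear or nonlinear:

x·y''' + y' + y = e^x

Linear (y and its derivatives appear to the first power only, no products of y terms)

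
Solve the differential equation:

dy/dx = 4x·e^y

Separating variables and integrating:
-e^(-y) = 2x² + C

General solution: y = -ln(C - 2x²)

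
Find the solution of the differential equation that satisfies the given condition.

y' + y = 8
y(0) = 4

General solution: y = 8 + Ce^(-x)
Applying y(0) = 4: C = 4 - 8 = -4
Particular solution: y = 8 - 4e^(-x)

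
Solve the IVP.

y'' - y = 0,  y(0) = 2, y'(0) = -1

General solution: y = C₁e^x + C₂e^(-x)
Applying ICs: C₁ = 1/2, C₂ = 3/2
Particular solution: y = (1/2)e^x + (3/2)e^(-x)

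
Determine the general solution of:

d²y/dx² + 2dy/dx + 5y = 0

Characteristic equation: r² + 2r + 5 = 0
Roots: r = -1 ± 2i (complex conjugates)
General solution: y = e^(-x)(C₁cos(2x) + C₂sin(2x))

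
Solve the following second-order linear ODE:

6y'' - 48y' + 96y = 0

Characteristic equation: 6r² - 48r + 96 = 0
Divide by 6: r² - 8r + 16 = 0
Factored: (r - 4)² = 0
Repeated root: r = 4
General solution: y = (C₁ + C₂x)e^(4x)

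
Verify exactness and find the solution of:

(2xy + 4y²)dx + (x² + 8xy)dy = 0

Verify exactness: ∂M/∂y = ∂N/∂x ✓
Find F(x,y) such that ∂F/∂x = M, ∂F/∂y = N
Solution: x²y + 4xy² = C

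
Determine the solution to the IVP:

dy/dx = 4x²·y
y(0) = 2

General solution: y = Ce^(4x³/3)
Applying IC y(0) = 2:
Particular solution: y = 2e^(4x³/3)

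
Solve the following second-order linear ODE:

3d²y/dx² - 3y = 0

Characteristic equation: 3r² - 3 = 0
Divide by 3: r² - 1 = 0
Roots: r = 1, -1 (distinct real)
General solution: y = C₁e^x + C₂e^(-x)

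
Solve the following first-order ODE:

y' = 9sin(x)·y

Separating variables and integrating:
ln|y| = -9cos(x) + C

General solution: y = Ce^(-9cos(x))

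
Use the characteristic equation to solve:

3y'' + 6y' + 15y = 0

Characteristic equation: 3r² + 6r + 15 = 0
Divide by 3: r² + 2r + 5 = 0
Roots: r = -1 ± 2i (complex conjugates)
General solution: y = e^(-x)(C₁cos(2x) + C₂sin(2x))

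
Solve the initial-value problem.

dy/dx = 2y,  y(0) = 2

General solution: y = Ce^(2x)
Applying IC y(0) = 2:
Particular solution: y = 2e^(2x)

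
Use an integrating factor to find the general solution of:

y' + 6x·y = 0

Using integrating factor method:

General solution: y = Ce^(-3x^2)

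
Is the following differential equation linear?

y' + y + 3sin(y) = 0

No. Nonlinear (sin(y) is nonlinear in y)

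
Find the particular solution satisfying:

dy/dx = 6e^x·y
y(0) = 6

General solution: y = Ce^(6e^x)
Applying IC y(0) = 6:
Particular solution: y = 6e^(6(e^x - 1))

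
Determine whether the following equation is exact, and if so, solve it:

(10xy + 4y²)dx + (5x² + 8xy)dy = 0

Verify exactness: ∂M/∂y = ∂N/∂x ✓
Find F(x,y) such that ∂F/∂x = M, ∂F/∂y = N
Solution: 5x²y + 4xy² = C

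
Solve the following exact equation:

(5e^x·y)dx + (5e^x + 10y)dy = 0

Verify exactness: ∂M/∂y = ∂N/∂x ✓
Find F(x,y) such that ∂F/∂x = M, ∂F/∂y = N
Solution: 5e^x·y + 5y² = C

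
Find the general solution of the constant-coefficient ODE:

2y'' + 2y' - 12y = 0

Characteristic equation: 2r² + 2r - 12 = 0
Divide by 2: r² + r - 6 = 0
Roots: r = 2, -3 (distinct real)
General solution: y = C₁e^(2x) + C₂e^(-3x)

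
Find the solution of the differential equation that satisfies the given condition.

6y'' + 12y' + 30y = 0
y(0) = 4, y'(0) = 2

General solution: y = e^(-x)(C₁cos(2x) + C₂sin(2x))
Complex roots r = -1 ± 2i
Applying ICs: C₁ = 4, C₂ = 3
Particular solution: y = e^(-x)(4cos(2x) + 3sin(2x))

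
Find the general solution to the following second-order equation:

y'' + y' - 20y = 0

Characteristic equation: r² + r - 20 = 0
Roots: r = 4, -5 (distinct real)
General solution: y = C₁e^(4x) + C₂e^(-5x)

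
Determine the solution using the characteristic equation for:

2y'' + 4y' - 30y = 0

Characteristic equation: 2r² + 4r - 30 = 0
Divide by 2: r² + 2r - 15 = 0
Roots: r = 3, -5 (distinct real)
General solution: y = C₁e^(3x) + C₂e^(-5x)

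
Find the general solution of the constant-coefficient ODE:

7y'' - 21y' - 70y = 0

Characteristic equation: 7r² - 21r - 70 = 0
Divide by 7: r² - 3r - 10 = 0
Roots: r = 5, -2 (distinct real)
General solution: y = C₁e^(5x) + C₂e^(-2x)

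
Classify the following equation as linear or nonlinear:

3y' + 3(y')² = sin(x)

Nonlinear ((y')² term)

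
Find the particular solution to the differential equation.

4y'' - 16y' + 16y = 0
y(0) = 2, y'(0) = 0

General solution: y = (C₁ + C₂x)e^(2x)
Repeated root r = 2
Applying ICs: C₁ = 2, C₂ = -4
Particular solution: y = (2 - 4x)e^(2x)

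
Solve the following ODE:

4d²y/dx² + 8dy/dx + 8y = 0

Characteristic equation: 4r² + 8r + 8 = 0
Divide by 4: r² + 2r + 2 = 0
Roots: r = -1 ± i (complex conjugates)
General solution: y = e^(-x)(C₁cos(x) + C₂sin(x))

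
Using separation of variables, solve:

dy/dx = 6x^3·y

Separating variables and integrating:
ln|y| = 3x^4/2 + C

General solution: y = Ce^(3x^4/2)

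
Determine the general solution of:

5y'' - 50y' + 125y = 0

Characteristic equation: 5r² - 50r + 125 = 0
Divide by 5: r² - 10r + 25 = 0
Factored: (r - 5)² = 0
Repeated root: r = 5
General solution: y = (C₁ + C₂x)e^(5x)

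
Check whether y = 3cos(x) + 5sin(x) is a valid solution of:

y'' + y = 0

Verification:
y'' = -3cos(x) - 5sin(x)
y'' + y = 0 ✓

Yes, it is a solution.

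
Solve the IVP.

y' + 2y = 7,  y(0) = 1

General solution: y = 7/2 + Ce^(-2x)
Applying y(0) = 1: C = 1 - 7/2 = -5/2
Particular solution: y = 7/2 - (5/2)e^(-2x)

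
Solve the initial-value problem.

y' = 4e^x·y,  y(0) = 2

General solution: y = Ce^(4e^x)
Applying IC y(0) = 2:
Particular solution: y = 2e^(4(e^x - 1))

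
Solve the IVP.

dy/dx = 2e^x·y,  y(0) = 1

General solution: y = Ce^(2e^x)
Applying IC y(0) = 1:
Particular solution: y = e^(2(e^x - 1))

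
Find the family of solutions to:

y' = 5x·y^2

Separating variables and integrating:
-1/y = 5x^2/2 + C

General solution: y^-1 = (-5/2)x^2 + C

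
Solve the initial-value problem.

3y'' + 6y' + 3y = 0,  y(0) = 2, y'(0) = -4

General solution: y = (C₁ + C₂x)e^(-x)
Repeated root r = -1
Applying ICs: C₁ = 2, C₂ = -2
Particular solution: y = (2 - 2x)e^(-x)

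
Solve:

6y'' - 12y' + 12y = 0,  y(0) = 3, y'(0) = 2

General solution: y = e^x(C₁cos(x) + C₂sin(x))
Complex roots r = 1 ± i
Applying ICs: C₁ = 3, C₂ = -1
Particular solution: y = e^x(3cos(x) - sin(x))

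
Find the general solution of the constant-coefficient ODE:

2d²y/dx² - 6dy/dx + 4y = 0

Characteristic equation: 2r² - 6r + 4 = 0
Divide by 2: r² - 3r + 2 = 0
Roots: r = 2, 1 (distinct real)
General solution: y = C₁e^(2x) + C₂e^x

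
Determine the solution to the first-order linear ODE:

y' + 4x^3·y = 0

Using integrating factor method:

General solution: y = Ce^(-x^4)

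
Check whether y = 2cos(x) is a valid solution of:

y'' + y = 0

Verification:
y'' = -2cos(x)
y'' + y = 0 ✓

Yes, it is a solution.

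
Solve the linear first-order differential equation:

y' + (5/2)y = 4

Using integrating factor method:

General solution: y = 8/5 + Ce^(-5x/2)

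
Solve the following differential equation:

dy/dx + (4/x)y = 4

Using integrating factor method:

General solution: y = (4/5)x + Cx^(-4)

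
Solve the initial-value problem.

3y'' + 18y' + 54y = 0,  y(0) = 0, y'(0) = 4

General solution: y = e^(-3x)(C₁cos(3x) + C₂sin(3x))
Complex roots r = -3 ± 3i
Applying ICs: C₁ = 0, C₂ = 4/3
Particular solution: y = e^(-3x)((4/3)sin(3x))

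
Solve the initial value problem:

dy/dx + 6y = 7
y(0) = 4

General solution: y = 7/6 + Ce^(-6x)
Applying y(0) = 4: C = 4 - 7/6 = 17/6
Particular solution: y = 7/6 + (17/6)e^(-6x)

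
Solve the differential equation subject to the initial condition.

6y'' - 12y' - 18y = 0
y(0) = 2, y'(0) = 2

General solution: y = C₁e^(3x) + C₂e^(-x)
Applying ICs: C₁ = 1, C₂ = 1
Particular solution: y = e^(3x) + e^(-x)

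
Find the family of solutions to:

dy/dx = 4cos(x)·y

Separating variables and integrating:
ln|y| = 4sin(x) + C

General solution: y = Ce^(4sin(x))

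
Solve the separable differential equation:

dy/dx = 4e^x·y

Separating variables and integrating:
ln|y| = 4e^x + C

General solution: y = Ce^(4e^x)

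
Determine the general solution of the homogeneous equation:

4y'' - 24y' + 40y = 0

Characteristic equation: 4r² - 24r + 40 = 0
Divide by 4: r² - 6r + 10 = 0
Roots: r = 3 ± i (complex conjugates)
General solution: y = e^(3x)(C₁cos(x) + C₂sin(x))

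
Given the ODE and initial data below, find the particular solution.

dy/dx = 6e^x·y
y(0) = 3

General solution: y = Ce^(6e^x)
Applying IC y(0) = 3:
Particular solution: y = 3e^(6(e^x - 1))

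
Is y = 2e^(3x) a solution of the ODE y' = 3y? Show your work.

Verification:
y = 2e^(3x)
y' = 6e^(3x)
3y = 6e^(3x)
y' = 3y ✓

Yes, it is a solution.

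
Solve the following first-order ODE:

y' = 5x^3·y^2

Separating variables and integrating:
-1/y = 5x^4/4 + C

General solution: y^-1 = (-5/4)x^4 + C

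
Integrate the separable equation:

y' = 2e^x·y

Separating variables and integrating:
ln|y| = 2e^x + C

General solution: y = Ce^(2e^x)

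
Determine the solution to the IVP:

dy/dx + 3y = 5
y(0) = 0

General solution: y = 5/3 + Ce^(-3x)
Applying y(0) = 0: C = 0 - 5/3 = -5/3
Particular solution: y = 5/3 - (5/3)e^(-3x)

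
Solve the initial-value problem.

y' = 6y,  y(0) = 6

General solution: y = Ce^(6x)
Applying IC y(0) = 6:
Particular solution: y = 6e^(6x)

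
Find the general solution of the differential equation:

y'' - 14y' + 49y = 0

Characteristic equation: r² - 14r + 49 = 0
Factored: (r - 7)² = 0
Repeated root: r = 7
General solution: y = (C₁ + C₂x)e^(7x)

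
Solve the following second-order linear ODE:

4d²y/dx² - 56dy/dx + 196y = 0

Characteristic equation: 4r² - 56r + 196 = 0
Divide by 4: r² - 14r + 49 = 0
Factored: (r - 7)² = 0
Repeated root: r = 7
General solution: y = (C₁ + C₂x)e^(7x)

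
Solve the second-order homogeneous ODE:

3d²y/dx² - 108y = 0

Characteristic equation: 3r² - 108 = 0
Divide by 3: r² - 36 = 0
Roots: r = 6, -6 (distinct real)
General solution: y = C₁e^(6x) + C₂e^(-6x)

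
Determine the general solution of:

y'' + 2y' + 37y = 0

Characteristic equation: r² + 2r + 37 = 0
Roots: r = -1 ± 6i (complex conjugates)
General solution: y = e^(-x)(C₁cos(6x) + C₂sin(6x))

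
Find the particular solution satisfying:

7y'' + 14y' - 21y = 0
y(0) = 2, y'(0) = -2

General solution: y = C₁e^x + C₂e^(-3x)
Applying ICs: C₁ = 1, C₂ = 1
Particular solution: y = e^x + e^(-3x)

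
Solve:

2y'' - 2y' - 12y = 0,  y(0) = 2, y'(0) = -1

General solution: y = C₁e^(3x) + C₂e^(-2x)
Applying ICs: C₁ = 3/5, C₂ = 7/5
Particular solution: y = (3/5)e^(3x) + (7/5)e^(-2x)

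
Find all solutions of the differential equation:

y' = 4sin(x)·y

Separating variables and integrating:
ln|y| = -4cos(x) + C

General solution: y = Ce^(-4cos(x))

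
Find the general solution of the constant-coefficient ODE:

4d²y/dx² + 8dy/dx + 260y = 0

Characteristic equation: 4r² + 8r + 260 = 0
Divide by 4: r² + 2r + 65 = 0
Roots: r = -1 ± 8i (complex conjugates)
General solution: y = e^(-x)(C₁cos(8x) + C₂sin(8x))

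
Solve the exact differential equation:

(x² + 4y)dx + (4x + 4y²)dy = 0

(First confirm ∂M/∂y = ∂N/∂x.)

Verify exactness: ∂M/∂y = ∂N/∂x ✓
Find F(x,y) such that ∂F/∂x = M, ∂F/∂y = N
Solution: x³/3 + 4xy + 4y³/3 = C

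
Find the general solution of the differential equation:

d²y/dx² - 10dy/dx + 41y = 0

Characteristic equation: r² - 10r + 41 = 0
Roots: r = 5 ± 4i (complex conjugates)
General solution: y = e^(5x)(C₁cos(4x) + C₂sin(4x))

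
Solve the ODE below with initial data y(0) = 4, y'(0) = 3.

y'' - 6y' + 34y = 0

General solution: y = e^(3x)(C₁cos(5x) + C₂sin(5x))
Complex roots r = 3 ± 5i
Applying ICs: C₁ = 4, C₂ = -9/5
Particular solution: y = e^(3x)(4cos(5x) - (9/5)sin(5x))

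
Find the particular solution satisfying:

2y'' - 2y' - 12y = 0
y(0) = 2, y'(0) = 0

General solution: y = C₁e^(3x) + C₂e^(-2x)
Applying ICs: C₁ = 4/5, C₂ = 6/5
Particular solution: y = (4/5)e^(3x) + (6/5)e^(-2x)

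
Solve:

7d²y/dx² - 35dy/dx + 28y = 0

Characteristic equation: 7r² - 35r + 28 = 0
Divide by 7: r² - 5r + 4 = 0
Roots: r = 1, 4 (distinct real)
General solution: y = C₁e^x + C₂e^(4x)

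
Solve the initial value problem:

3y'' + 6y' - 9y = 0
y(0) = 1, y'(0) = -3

General solution: y = C₁e^x + C₂e^(-3x)
Applying ICs: C₁ = 0, C₂ = 1
Particular solution: y = e^(-3x)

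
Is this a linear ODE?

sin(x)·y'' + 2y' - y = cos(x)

Yes. Linear (y and its derivatives appear to the first power only, no products of y terms)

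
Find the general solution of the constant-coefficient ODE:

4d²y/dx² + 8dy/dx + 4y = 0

Characteristic equation: 4r² + 8r + 4 = 0
Divide by 4: r² + 2r + 1 = 0
Factored: (r + 1)² = 0
Repeated root: r = -1
General solution: y = (C₁ + C₂x)e^(-x)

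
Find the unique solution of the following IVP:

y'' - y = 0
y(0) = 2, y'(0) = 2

General solution: y = C₁e^x + C₂e^(-x)
Applying ICs: C₁ = 2, C₂ = 0
Particular solution: y = 2e^x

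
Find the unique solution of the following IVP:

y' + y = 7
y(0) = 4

General solution: y = 7 + Ce^(-x)
Applying y(0) = 4: C = 4 - 7 = -3
Particular solution: y = 7 - 3e^(-x)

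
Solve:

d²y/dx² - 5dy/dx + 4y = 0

Characteristic equation: r² - 5r + 4 = 0
Roots: r = 4, 1 (distinct real)
General solution: y = C₁e^(4x) + C₂e^x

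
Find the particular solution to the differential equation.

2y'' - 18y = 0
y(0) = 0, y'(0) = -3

General solution: y = C₁e^(3x) + C₂e^(-3x)
Applying ICs: C₁ = -1/2, C₂ = 1/2
Particular solution: y = -(1/2)e^(3x) + (1/2)e^(-3x)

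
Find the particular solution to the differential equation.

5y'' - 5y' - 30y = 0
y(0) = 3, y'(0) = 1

General solution: y = C₁e^(3x) + C₂e^(-2x)
Applying ICs: C₁ = 7/5, C₂ = 8/5
Particular solution: y = (7/5)e^(3x) + (8/5)e^(-2x)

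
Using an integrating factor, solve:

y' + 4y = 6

Using integrating factor method:

General solution: y = 3/2 + Ce^(-4x)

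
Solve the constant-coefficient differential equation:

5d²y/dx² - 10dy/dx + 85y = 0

Characteristic equation: 5r² - 10r + 85 = 0
Divide by 5: r² - 2r + 17 = 0
Roots: r = 1 ± 4i (complex conjugates)
General solution: y = e^x(C₁cos(4x) + C₂sin(4x))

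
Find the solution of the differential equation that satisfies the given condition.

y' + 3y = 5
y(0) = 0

General solution: y = 5/3 + Ce^(-3x)
Applying y(0) = 0: C = 0 - 5/3 = -5/3
Particular solution: y = 5/3 - (5/3)e^(-3x)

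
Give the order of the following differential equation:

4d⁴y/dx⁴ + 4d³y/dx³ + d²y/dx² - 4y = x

The order is 4 (highest derivative is of order 4).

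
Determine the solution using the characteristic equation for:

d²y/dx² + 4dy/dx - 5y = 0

Characteristic equation: r² + 4r - 5 = 0
Roots: r = 1, -5 (distinct real)
General solution: y = C₁e^x + C₂e^(-5x)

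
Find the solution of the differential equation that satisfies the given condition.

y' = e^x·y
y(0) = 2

General solution: y = Ce^(e^x)
Applying IC y(0) = 2:
Particular solution: y = 2e^(e^x - 1)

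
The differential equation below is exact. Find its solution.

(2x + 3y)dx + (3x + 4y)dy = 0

Verify exactness: ∂M/∂y = ∂N/∂x ✓
Find F(x,y) such that ∂F/∂x = M, ∂F/∂y = N
Solution: x² + 3xy + 2y² = C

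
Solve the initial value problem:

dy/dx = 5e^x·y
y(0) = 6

General solution: y = Ce^(5e^x)
Applying IC y(0) = 6:
Particular solution: y = 6e^(5(e^x - 1))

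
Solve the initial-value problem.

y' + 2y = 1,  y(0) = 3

General solution: y = 1/2 + Ce^(-2x)
Applying y(0) = 3: C = 3 - 1/2 = 5/2
Particular solution: y = 1/2 + (5/2)e^(-2x)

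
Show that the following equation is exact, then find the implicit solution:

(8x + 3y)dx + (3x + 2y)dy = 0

Verify exactness: ∂M/∂y = ∂N/∂x ✓
Find F(x,y) such that ∂F/∂x = M, ∂F/∂y = N
Solution: 4x² + 3xy + y² = C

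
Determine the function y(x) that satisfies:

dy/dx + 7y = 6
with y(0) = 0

General solution: y = 6/7 + Ce^(-7x)
Applying y(0) = 0: C = 0 - 6/7 = -6/7
Particular solution: y = 6/7 - (6/7)e^(-7x)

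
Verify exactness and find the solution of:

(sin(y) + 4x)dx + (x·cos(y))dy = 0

Verify exactness: ∂M/∂y = ∂N/∂x ✓
Find F(x,y) such that ∂F/∂x = M, ∂F/∂y = N
Solution: x·sin(y) + 2x² = C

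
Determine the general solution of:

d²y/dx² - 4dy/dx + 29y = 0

Characteristic equation: r² - 4r + 29 = 0
Roots: r = 2 ± 5i (complex conjugates)
General solution: y = e^(2x)(C₁cos(5x) + C₂sin(5x))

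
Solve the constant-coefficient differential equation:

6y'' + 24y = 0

Characteristic equation: 6r² + 24 = 0
Divide by 6: r² + 4 = 0
Roots: r = ±2i (complex conjugates)
General solution: y = C₁cos(2x) + C₂sin(2x)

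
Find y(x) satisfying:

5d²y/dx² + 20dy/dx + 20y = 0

Characteristic equation: 5r² + 20r + 20 = 0
Divide by 5: r² + 4r + 4 = 0
Factored: (r + 2)² = 0
Repeated root: r = -2
General solution: y = (C₁ + C₂x)e^(-2x)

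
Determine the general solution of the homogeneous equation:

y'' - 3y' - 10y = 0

Characteristic equation: r² - 3r - 10 = 0
Roots: r = 5, -2 (distinct real)
General solution: y = C₁e^(5x) + C₂e^(-2x)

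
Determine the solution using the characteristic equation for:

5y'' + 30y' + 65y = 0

Characteristic equation: 5r² + 30r + 65 = 0
Divide by 5: r² + 6r + 13 = 0
Roots: r = -3 ± 2i (complex conjugates)
General solution: y = e^(-3x)(C₁cos(2x) + C₂sin(2x))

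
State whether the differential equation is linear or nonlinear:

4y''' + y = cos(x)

Linear (y and its derivatives appear to the first power only, no products of y terms)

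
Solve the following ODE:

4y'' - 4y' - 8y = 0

Characteristic equation: 4r² - 4r - 8 = 0
Divide by 4: r² - r - 2 = 0
Roots: r = 2, -1 (distinct real)
General solution: y = C₁e^(2x) + C₂e^(-x)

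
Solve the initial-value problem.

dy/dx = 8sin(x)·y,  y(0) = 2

General solution: y = Ce^(-8cos(x))
Applying IC y(0) = 2:
Particular solution: y = 2e^(8(1-cos(x)))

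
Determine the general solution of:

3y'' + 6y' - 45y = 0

Characteristic equation: 3r² + 6r - 45 = 0
Divide by 3: r² + 2r - 15 = 0
Roots: r = 3, -5 (distinct real)
General solution: y = C₁e^(3x) + C₂e^(-5x)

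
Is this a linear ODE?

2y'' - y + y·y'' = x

No. Nonlinear (y·y'' term)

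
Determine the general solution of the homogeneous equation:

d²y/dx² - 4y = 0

Characteristic equation: r² - 4 = 0
Roots: r = 2, -2 (distinct real)
General solution: y = C₁e^(2x) + C₂e^(-2x)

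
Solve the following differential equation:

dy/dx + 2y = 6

Using integrating factor method:

General solution: y = 3 + Ce^(-2x)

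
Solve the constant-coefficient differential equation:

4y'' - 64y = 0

Characteristic equation: 4r² - 64 = 0
Divide by 4: r² - 16 = 0
Roots: r = 4, -4 (distinct real)
General solution: y = C₁e^(4x) + C₂e^(-4x)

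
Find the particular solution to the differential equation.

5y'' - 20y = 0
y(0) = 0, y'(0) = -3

General solution: y = C₁e^(2x) + C₂e^(-2x)
Applying ICs: C₁ = -3/4, C₂ = 3/4
Particular solution: y = -(3/4)e^(2x) + (3/4)e^(-2x)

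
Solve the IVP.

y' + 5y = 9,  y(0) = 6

General solution: y = 9/5 + Ce^(-5x)
Applying y(0) = 6: C = 6 - 9/5 = 21/5
Particular solution: y = 9/5 + (21/5)e^(-5x)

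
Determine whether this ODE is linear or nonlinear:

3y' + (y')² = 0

Nonlinear ((y')² term)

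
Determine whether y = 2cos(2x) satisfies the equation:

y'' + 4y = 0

Verification:
y'' = -8cos(2x)
y'' + 4y = 0 ✓

Yes, it is a solution.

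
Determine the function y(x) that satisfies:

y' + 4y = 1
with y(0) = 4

General solution: y = 1/4 + Ce^(-4x)
Applying y(0) = 4: C = 4 - 1/4 = 15/4
Particular solution: y = 1/4 + (15/4)e^(-4x)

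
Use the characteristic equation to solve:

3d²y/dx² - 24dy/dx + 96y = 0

Characteristic equation: 3r² - 24r + 96 = 0
Divide by 3: r² - 8r + 32 = 0
Roots: r = 4 ± 4i (complex conjugates)
General solution: y = e^(4x)(C₁cos(4x) + C₂sin(4x))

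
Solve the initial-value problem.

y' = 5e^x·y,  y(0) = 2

General solution: y = Ce^(5e^x)
Applying IC y(0) = 2:
Particular solution: y = 2e^(5(e^x - 1))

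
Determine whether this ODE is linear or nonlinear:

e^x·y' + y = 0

Linear (y and its derivatives appear to the first power only, no products of y terms)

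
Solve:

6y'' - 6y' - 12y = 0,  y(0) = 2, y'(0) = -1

General solution: y = C₁e^(2x) + C₂e^(-x)
Applying ICs: C₁ = 1/3, C₂ = 5/3
Particular solution: y = (1/3)e^(2x) + (5/3)e^(-x)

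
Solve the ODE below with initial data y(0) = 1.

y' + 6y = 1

General solution: y = 1/6 + Ce^(-6x)
Applying y(0) = 1: C = 1 - 1/6 = 5/6
Particular solution: y = 1/6 + (5/6)e^(-6x)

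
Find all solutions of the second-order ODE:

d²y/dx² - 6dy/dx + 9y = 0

Characteristic equation: r² - 6r + 9 = 0
Factored: (r - 3)² = 0
Repeated root: r = 3
General solution: y = (C₁ + C₂x)e^(3x)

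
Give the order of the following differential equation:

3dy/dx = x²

The order is 1 (highest derivative is of order 1).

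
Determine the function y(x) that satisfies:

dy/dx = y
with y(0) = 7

General solution: y = Ce^x
Applying IC y(0) = 7:
Particular solution: y = 7e^x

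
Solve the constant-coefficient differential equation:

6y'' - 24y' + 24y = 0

Characteristic equation: 6r² - 24r + 24 = 0
Divide by 6: r² - 4r + 4 = 0
Factored: (r - 2)² = 0
Repeated root: r = 2
General solution: y = (C₁ + C₂x)e^(2x)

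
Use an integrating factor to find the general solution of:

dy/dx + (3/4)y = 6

Using integrating factor method:

General solution: y = 8 + Ce^(-3x/4)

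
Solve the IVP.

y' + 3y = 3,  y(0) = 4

General solution: y = 1 + Ce^(-3x)
Applying y(0) = 4: C = 4 - 1 = 3
Particular solution: y = 1 + 3e^(-3x)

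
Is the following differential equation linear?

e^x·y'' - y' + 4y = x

Yes. Linear (y and its derivatives appear to the first power only, no products of y terms)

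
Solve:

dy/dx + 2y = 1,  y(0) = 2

General solution: y = 1/2 + Ce^(-2x)
Applying y(0) = 2: C = 2 - 1/2 = 3/2
Particular solution: y = 1/2 + (3/2)e^(-2x)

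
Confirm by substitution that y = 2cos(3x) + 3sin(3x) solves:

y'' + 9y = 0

Verification:
y'' = -18cos(3x) - 27sin(3x)
y'' + 9y = 0 ✓

Yes, it is a solution.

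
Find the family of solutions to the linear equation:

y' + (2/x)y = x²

Using integrating factor method:

General solution: y = (1/5)x^3 + Cx^(-2)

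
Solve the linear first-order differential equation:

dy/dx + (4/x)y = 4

Using integrating factor method:

General solution: y = (4/5)x + Cx^(-4)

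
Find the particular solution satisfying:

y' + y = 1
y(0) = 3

General solution: y = 1 + Ce^(-x)
Applying y(0) = 3: C = 3 - 1 = 2
Particular solution: y = 1 + 2e^(-x)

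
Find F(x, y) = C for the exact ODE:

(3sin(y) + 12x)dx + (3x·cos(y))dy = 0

Verify exactness: ∂M/∂y = ∂N/∂x ✓
Find F(x,y) such that ∂F/∂x = M, ∂F/∂y = N
Solution: 3x·sin(y) + 6x² = C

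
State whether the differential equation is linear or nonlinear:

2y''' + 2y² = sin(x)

Nonlinear (y² term)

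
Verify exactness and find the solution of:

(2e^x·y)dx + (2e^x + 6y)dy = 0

Verify exactness: ∂M/∂y = ∂N/∂x ✓
Find F(x,y) such that ∂F/∂x = M, ∂F/∂y = N
Solution: 2e^x·y + 3y² = C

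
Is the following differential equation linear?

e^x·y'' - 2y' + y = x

Yes. Linear (y and its derivatives appear to the first power only, no products of y terms)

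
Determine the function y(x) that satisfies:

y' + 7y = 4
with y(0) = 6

General solution: y = 4/7 + Ce^(-7x)
Applying y(0) = 6: C = 6 - 4/7 = 38/7
Particular solution: y = 4/7 + (38/7)e^(-7x)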